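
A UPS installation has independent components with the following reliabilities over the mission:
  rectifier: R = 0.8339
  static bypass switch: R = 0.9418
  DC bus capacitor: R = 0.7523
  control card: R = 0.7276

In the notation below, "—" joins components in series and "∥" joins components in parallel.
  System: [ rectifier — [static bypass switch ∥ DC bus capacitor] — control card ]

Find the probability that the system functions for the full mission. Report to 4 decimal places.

Parallel (static bypass switch and DC bus capacitor): 1 − (1 − 0.941800)(1 − 0.752300) = 0.985584
Series (rectifier, [0.985584], and control card): 0.833900 × 0.985584 × 0.727600 = 0.5980

0.5980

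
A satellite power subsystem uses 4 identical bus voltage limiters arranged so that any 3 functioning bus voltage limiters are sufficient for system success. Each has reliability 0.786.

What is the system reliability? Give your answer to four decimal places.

R = Σ_{i=3}^{4} C(4,i) p^i (1−p)^{4−i} with p = 0.786
C(4,3)·0.786^3·0.214^1 = 0.415663
C(4,4)·0.786^4·0.214^0 = 0.381672
Sum = 0.7973

0.7973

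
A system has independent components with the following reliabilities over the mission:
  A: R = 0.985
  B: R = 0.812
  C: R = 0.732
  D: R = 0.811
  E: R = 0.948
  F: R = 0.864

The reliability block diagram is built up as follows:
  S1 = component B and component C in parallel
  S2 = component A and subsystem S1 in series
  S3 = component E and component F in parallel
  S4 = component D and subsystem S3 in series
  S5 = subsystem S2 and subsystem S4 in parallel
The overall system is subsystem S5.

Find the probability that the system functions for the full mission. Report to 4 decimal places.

Parallel (B and C): 1 − (1 − 0.812000)(1 − 0.732000) = 0.949616
Series (A and [0.949616]): 0.985000 × 0.949616 = 0.935372
Parallel (E and F): 1 − (1 − 0.948000)(1 − 0.864000) = 0.992928
Series (D and [0.992928]): 0.811000 × 0.992928 = 0.805265
Parallel ([0.935372] and [0.805265]): 1 − (1 − 0.935372)(1 − 0.805265) = 0.9874

0.9874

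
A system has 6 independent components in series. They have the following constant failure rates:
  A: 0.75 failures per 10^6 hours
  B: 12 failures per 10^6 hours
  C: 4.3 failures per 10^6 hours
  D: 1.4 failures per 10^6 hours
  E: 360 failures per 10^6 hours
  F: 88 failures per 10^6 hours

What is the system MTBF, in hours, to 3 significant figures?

2140

Series of exponential components: λ_sys = Σ λ_i
λ_sys = 0.00000075 + 0.000012 + 0.0000043 + 0.0000014 + 0.00036 + 0.000088 = 4.6645e-04 /h
MTBF = 1 / λ_sys = 2140 h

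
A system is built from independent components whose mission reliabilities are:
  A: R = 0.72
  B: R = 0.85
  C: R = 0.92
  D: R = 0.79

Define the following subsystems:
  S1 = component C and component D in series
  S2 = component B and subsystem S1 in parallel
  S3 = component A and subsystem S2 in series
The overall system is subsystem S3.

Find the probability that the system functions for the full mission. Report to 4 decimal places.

0.6905

Series (C and D): 0.920000 × 0.790000 = 0.726800
Parallel (B and [0.726800]): 1 − (1 − 0.850000)(1 − 0.726800) = 0.959020
Series (A and [0.959020]): 0.720000 × 0.959020 = 0.6905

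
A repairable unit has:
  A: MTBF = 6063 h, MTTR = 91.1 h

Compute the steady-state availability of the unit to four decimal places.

0.9852

A(A) = MTBF/(MTBF+MTTR) = 6063/(6063+91.1) = 0.9852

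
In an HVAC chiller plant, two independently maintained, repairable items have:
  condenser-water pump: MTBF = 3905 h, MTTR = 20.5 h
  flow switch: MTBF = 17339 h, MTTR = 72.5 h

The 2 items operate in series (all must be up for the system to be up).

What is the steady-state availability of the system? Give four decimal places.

0.9906

A(condenser-water pump) = MTBF/(MTBF+MTTR) = 3905/(3905+20.5) = 0.994778
A(flow switch) = MTBF/(MTBF+MTTR) = 17339/(17339+72.5) = 0.995836
Series availability: 0.994778 × 0.995836 = 0.9906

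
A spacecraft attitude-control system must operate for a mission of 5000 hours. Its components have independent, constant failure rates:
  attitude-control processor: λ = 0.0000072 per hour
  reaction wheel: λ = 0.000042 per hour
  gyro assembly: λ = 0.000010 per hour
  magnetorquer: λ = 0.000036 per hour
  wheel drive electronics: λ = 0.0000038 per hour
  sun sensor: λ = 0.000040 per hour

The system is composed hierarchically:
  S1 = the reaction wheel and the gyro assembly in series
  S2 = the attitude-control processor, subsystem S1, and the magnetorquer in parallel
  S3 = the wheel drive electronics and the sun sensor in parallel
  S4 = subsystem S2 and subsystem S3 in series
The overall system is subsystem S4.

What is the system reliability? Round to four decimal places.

R(attitude-control processor) = exp(−0.0000072 × 5000) = 0.964640
R(reaction wheel) = exp(−0.000042 × 5000) = 0.810584
R(gyro assembly) = exp(−0.000010 × 5000) = 0.951229
R(magnetorquer) = exp(−0.000036 × 5000) = 0.835270
R(wheel drive electronics) = exp(−0.0000038 × 5000) = 0.981179
R(sun sensor) = exp(−0.000040 × 5000) = 0.818731
Series (reaction wheel and gyro assembly): 0.810584 × 0.951229 = 0.771051
Parallel (attitude-control processor, [0.771051], and magnetorquer): 1 − (1 − 0.964640)(1 − 0.771051)(1 − 0.835270) = 0.998666
Parallel (wheel drive electronics and sun sensor): 1 − (1 − 0.981179)(1 − 0.818731) = 0.996588
Series ([0.998666] and [0.996588]): 0.998666 × 0.996588 = 0.9953

0.9953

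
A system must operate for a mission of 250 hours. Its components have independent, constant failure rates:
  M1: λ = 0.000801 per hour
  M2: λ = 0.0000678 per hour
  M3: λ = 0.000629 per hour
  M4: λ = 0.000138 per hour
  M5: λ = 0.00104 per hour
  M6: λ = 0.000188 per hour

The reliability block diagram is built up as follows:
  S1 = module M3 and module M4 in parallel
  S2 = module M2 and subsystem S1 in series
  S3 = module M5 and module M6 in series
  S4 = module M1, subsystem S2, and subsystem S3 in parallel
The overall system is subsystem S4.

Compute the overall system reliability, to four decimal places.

0.9990

R(M1) = exp(−0.000801 × 250) = 0.818526
R(M2) = exp(−0.0000678 × 250) = 0.983193
R(M3) = exp(−0.000629 × 250) = 0.854490
R(M4) = exp(−0.000138 × 250) = 0.966088
R(M5) = exp(−0.00104 × 250) = 0.771052
R(M6) = exp(−0.000188 × 250) = 0.954087
Parallel (M3 and M4): 1 − (1 − 0.854490)(1 − 0.966088) = 0.995065
Series (M2 and [0.995065]): 0.983193 × 0.995065 = 0.978341
Series (M5 and M6): 0.771052 × 0.954087 = 0.735651
Parallel (M1, [0.978341], and [0.735651]): 1 − (1 − 0.818526)(1 − 0.978341)(1 − 0.735651) = 0.9990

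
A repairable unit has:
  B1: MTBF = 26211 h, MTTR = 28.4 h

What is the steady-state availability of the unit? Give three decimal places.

0.999

A(B1) = MTBF/(MTBF+MTTR) = 26211/(26211+28.4) = 0.999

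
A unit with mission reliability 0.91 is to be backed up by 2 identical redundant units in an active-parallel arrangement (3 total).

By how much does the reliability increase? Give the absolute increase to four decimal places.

R_before = 0.91
R_after = 1 − (1 − 0.91)^3 = 0.9993
ΔR = 0.9993 − 0.91 = 0.0893

0.0893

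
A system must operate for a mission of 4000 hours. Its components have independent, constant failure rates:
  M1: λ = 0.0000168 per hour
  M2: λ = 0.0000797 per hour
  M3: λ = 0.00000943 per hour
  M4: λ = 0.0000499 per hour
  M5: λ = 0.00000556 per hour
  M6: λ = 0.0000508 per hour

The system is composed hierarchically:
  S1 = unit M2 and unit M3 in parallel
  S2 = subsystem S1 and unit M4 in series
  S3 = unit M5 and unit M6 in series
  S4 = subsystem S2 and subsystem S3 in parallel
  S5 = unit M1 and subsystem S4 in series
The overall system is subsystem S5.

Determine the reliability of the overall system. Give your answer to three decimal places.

R(M1) = exp(−0.0000168 × 4000) = 0.93501
R(M2) = exp(−0.0000797 × 4000) = 0.72702
R(M3) = exp(−0.00000943 × 4000) = 0.96298
R(M4) = exp(−0.0000499 × 4000) = 0.81906
R(M5) = exp(−0.00000556 × 4000) = 0.97801
R(M6) = exp(−0.0000508 × 4000) = 0.81612
Parallel (M2 and M3): 1 − (1 − 0.72702)(1 − 0.96298) = 0.98989
Series ([0.98989] and M4): 0.98989 × 0.81906 = 0.81078
Series (M5 and M6): 0.97801 × 0.81612 = 0.79817
Parallel ([0.81078] and [0.79817]): 1 − (1 − 0.81078)(1 − 0.79817) = 0.96181
Series (M1 and [0.96181]): 0.93501 × 0.96181 = 0.899

0.899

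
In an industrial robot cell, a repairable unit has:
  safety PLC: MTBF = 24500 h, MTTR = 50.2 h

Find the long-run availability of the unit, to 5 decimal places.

0.99796

A(safety PLC) = MTBF/(MTBF+MTTR) = 24500/(24500+50.2) = 0.99796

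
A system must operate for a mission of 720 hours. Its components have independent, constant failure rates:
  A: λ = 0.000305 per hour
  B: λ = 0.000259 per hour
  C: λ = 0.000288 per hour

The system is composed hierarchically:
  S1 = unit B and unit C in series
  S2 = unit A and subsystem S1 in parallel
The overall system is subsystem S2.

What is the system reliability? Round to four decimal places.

0.9358

R(A) = exp(−0.000305 × 720) = 0.802840
R(B) = exp(−0.000259 × 720) = 0.829875
R(C) = exp(−0.000288 × 720) = 0.812727
Series (B and C): 0.829875 × 0.812727 = 0.674462
Parallel (A and [0.674462]): 1 − (1 − 0.802840)(1 − 0.674462) = 0.9358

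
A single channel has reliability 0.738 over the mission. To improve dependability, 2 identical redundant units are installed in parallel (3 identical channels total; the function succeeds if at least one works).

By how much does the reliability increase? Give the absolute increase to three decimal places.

0.244

R_before = 0.738
R_after = 1 − (1 − 0.738)^3 = 0.982
ΔR = 0.982 − 0.738 = 0.244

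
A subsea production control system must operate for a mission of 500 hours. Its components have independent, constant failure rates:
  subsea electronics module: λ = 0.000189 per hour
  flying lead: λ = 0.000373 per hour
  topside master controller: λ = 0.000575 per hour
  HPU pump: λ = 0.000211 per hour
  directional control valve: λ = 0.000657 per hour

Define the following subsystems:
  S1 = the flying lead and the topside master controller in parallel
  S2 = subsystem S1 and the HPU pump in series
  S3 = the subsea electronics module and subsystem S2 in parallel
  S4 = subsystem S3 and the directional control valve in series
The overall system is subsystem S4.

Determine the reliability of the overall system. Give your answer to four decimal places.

R(subsea electronics module) = exp(−0.000189 × 500) = 0.909828
R(flying lead) = exp(−0.000373 × 500) = 0.829859
R(topside master controller) = exp(−0.000575 × 500) = 0.750137
R(HPU pump) = exp(−0.000211 × 500) = 0.899874
R(directional control valve) = exp(−0.000657 × 500) = 0.720003
Parallel (flying lead and topside master controller): 1 − (1 − 0.829859)(1 − 0.750137) = 0.957488
Series ([0.957488] and HPU pump): 0.957488 × 0.899874 = 0.861619
Parallel (subsea electronics module and [0.861619]): 1 − (1 − 0.909828)(1 − 0.861619) = 0.987522
Series ([0.987522] and directional control valve): 0.987522 × 0.720003 = 0.7110

0.7110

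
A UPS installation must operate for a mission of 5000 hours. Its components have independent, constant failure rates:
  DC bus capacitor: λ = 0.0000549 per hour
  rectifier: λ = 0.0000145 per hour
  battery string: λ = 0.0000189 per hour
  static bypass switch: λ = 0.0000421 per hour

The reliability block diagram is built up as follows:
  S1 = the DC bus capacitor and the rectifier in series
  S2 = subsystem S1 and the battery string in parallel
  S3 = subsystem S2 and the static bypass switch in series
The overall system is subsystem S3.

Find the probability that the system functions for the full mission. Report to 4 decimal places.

R(DC bus capacitor) = exp(−0.0000549 × 5000) = 0.759952
R(rectifier) = exp(−0.0000145 × 5000) = 0.930066
R(battery string) = exp(−0.0000189 × 5000) = 0.909828
R(static bypass switch) = exp(−0.0000421 × 5000) = 0.810179
Series (DC bus capacitor and rectifier): 0.759952 × 0.930066 = 0.706806
Parallel ([0.706806] and battery string): 1 − (1 − 0.706806)(1 − 0.909828) = 0.973562
Series ([0.973562] and static bypass switch): 0.973562 × 0.810179 = 0.7888

0.7888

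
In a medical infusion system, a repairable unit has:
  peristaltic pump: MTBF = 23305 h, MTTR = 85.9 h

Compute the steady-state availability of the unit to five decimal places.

A(peristaltic pump) = MTBF/(MTBF+MTTR) = 23305/(23305+85.9) = 0.99633

0.99633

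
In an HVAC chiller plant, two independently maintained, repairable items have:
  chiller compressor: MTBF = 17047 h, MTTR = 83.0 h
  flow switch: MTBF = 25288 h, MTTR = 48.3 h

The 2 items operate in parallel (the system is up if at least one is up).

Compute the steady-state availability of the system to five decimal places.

A(chiller compressor) = MTBF/(MTBF+MTTR) = 17047/(17047+83.0) = 0.995155
A(flow switch) = MTBF/(MTBF+MTTR) = 25288/(25288+48.3) = 0.998094
Parallel availability: 1 − (1 − 0.995155)(1 − 0.998094) = 0.99999

0.99999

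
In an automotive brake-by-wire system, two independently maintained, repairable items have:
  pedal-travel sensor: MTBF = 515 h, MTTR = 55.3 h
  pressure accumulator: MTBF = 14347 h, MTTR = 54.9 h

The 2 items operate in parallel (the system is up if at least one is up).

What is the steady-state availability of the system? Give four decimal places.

0.9996

A(pedal-travel sensor) = MTBF/(MTBF+MTTR) = 515/(515+55.3) = 0.903033
A(pressure accumulator) = MTBF/(MTBF+MTTR) = 14347/(14347+54.9) = 0.996188
Parallel availability: 1 − (1 − 0.903033)(1 − 0.996188) = 0.9996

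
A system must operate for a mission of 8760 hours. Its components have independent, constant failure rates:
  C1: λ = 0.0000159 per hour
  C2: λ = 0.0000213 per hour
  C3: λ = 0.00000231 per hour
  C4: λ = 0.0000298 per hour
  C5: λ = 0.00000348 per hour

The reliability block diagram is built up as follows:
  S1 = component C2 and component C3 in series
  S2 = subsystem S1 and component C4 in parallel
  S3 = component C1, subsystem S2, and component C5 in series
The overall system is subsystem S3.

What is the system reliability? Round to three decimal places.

0.808

R(C1) = exp(−0.0000159 × 8760) = 0.86998
R(C2) = exp(−0.0000213 × 8760) = 0.82979
R(C3) = exp(−0.00000231 × 8760) = 0.97997
R(C4) = exp(−0.0000298 × 8760) = 0.77024
R(C5) = exp(−0.00000348 × 8760) = 0.96998
Series (C2 and C3): 0.82979 × 0.97997 = 0.81317
Parallel ([0.81317] and C4): 1 − (1 − 0.81317)(1 − 0.77024) = 0.95707
Series (C1, [0.95707], and C5): 0.86998 × 0.95707 × 0.96998 = 0.808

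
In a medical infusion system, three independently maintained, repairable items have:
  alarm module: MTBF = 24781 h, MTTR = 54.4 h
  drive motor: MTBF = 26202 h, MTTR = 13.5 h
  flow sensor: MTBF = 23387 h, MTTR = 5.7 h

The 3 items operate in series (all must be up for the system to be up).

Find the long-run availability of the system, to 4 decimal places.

0.9971

A(alarm module) = MTBF/(MTBF+MTTR) = 24781/(24781+54.4) = 0.997810
A(drive motor) = MTBF/(MTBF+MTTR) = 26202/(26202+13.5) = 0.999485
A(flow sensor) = MTBF/(MTBF+MTTR) = 23387/(23387+5.7) = 0.999756
Series availability: 0.997810 × 0.999485 × 0.999756 = 0.9971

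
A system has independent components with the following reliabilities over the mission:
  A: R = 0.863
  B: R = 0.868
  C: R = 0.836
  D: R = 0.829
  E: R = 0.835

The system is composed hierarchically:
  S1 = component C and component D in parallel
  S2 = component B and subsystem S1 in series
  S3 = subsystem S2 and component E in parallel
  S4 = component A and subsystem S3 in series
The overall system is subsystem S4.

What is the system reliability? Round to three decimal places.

Parallel (C and D): 1 − (1 − 0.83600)(1 − 0.82900) = 0.97196
Series (B and [0.97196]): 0.86800 × 0.97196 = 0.84366
Parallel ([0.84366] and E): 1 − (1 − 0.84366)(1 − 0.83500) = 0.97420
Series (A and [0.97420]): 0.86300 × 0.97420 = 0.841

0.841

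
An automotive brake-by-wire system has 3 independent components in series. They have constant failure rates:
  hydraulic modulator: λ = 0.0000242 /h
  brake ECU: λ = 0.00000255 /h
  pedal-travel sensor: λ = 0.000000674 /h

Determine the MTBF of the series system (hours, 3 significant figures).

36500

Series of exponential components: λ_sys = Σ λ_i
λ_sys = 0.0000242 + 0.00000255 + 0.000000674 = 2.7424e-05 /h
MTBF = 1 / λ_sys = 36500 h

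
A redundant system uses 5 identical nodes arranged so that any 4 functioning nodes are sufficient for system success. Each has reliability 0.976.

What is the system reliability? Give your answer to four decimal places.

R = Σ_{i=4}^{5} C(5,i) p^i (1−p)^{5−i} with p = 0.976
C(5,4)·0.976^4·0.024^1 = 0.108888
C(5,5)·0.976^5·0.024^0 = 0.885623
Sum = 0.9945

0.9945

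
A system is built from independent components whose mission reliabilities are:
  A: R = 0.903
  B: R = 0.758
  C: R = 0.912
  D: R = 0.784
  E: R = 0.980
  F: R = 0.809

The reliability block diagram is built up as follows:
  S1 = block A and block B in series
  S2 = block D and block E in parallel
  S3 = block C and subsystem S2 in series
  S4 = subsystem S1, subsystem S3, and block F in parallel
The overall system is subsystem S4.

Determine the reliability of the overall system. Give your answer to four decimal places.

Series (A and B): 0.903000 × 0.758000 = 0.684474
Parallel (D and E): 1 − (1 − 0.784000)(1 − 0.980000) = 0.995680
Series (C and [0.995680]): 0.912000 × 0.995680 = 0.908060
Parallel ([0.684474], [0.908060], and F): 1 − (1 − 0.684474)(1 − 0.908060)(1 − 0.809000) = 0.9945

0.9945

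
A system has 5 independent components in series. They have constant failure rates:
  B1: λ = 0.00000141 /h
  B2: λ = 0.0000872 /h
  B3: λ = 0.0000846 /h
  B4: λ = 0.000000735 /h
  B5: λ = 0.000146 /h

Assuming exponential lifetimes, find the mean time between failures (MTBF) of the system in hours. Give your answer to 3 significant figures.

3130

Series of exponential components: λ_sys = Σ λ_i
λ_sys = 0.00000141 + 0.0000872 + 0.0000846 + 0.000000735 + 0.000146 = 3.1994e-04 /h
MTBF = 1 / λ_sys = 3130 h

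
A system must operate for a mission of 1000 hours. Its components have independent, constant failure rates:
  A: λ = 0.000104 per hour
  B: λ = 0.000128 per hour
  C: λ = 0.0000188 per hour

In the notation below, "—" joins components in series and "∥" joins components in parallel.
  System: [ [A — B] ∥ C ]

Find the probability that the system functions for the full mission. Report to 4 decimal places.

R(A) = exp(−0.000104 × 1000) = 0.901225
R(B) = exp(−0.000128 × 1000) = 0.879853
R(C) = exp(−0.0000188 × 1000) = 0.981376
Series (A and B): 0.901225 × 0.879853 = 0.792946
Parallel ([0.792946] and C): 1 − (1 − 0.792946)(1 − 0.981376) = 0.9961

0.9961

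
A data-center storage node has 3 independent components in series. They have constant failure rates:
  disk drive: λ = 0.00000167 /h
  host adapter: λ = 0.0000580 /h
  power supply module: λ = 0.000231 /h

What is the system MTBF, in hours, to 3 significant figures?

3440

Series of exponential components: λ_sys = Σ λ_i
λ_sys = 0.00000167 + 0.0000580 + 0.000231 = 2.9067e-04 /h
MTBF = 1 / λ_sys = 3440 h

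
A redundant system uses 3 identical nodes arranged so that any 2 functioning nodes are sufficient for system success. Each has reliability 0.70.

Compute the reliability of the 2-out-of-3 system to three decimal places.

R = Σ_{i=2}^{3} C(3,i) p^i (1−p)^{3−i} with p = 0.70
C(3,2)·0.70^2·0.30^1 = 0.44100
C(3,3)·0.70^3·0.30^0 = 0.34300
Sum = 0.784

0.784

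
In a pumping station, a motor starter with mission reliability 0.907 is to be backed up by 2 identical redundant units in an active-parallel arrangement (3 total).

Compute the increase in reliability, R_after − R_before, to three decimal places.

R_before = 0.907
R_after = 1 − (1 − 0.907)^3 = 0.999
ΔR = 0.999 − 0.907 = 0.092

0.092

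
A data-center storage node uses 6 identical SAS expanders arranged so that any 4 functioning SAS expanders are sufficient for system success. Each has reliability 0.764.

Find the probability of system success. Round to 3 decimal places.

0.852

R = Σ_{i=4}^{6} C(6,i) p^i (1−p)^{6−i} with p = 0.764
C(6,4)·0.764^4·0.236^2 = 0.28464
C(6,5)·0.764^5·0.236^1 = 0.36858
C(6,6)·0.764^6·0.236^0 = 0.19887
Sum = 0.852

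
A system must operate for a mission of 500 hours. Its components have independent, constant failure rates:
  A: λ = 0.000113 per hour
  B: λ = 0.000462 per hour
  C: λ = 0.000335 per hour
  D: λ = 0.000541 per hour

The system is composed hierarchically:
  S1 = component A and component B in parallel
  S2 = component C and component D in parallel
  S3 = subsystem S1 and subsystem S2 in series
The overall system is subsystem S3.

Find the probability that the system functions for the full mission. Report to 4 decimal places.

R(A) = exp(−0.000113 × 500) = 0.945066
R(B) = exp(−0.000462 × 500) = 0.793739
R(C) = exp(−0.000335 × 500) = 0.845777
R(D) = exp(−0.000541 × 500) = 0.762998
Parallel (A and B): 1 − (1 − 0.945066)(1 − 0.793739) = 0.988669
Parallel (C and D): 1 − (1 − 0.845777)(1 − 0.762998) = 0.963449
Series ([0.988669] and [0.963449]): 0.988669 × 0.963449 = 0.9525

0.9525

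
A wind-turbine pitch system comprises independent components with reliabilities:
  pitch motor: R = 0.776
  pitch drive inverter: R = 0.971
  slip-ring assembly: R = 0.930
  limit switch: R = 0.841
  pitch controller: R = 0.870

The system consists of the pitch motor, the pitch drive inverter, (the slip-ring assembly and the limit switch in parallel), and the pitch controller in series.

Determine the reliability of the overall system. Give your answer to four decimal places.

0.6482

Parallel (slip-ring assembly and limit switch): 1 − (1 − 0.930000)(1 − 0.841000) = 0.988870
Series (pitch motor, pitch drive inverter, [0.988870], and pitch controller): 0.776000 × 0.971000 × 0.988870 × 0.870000 = 0.6482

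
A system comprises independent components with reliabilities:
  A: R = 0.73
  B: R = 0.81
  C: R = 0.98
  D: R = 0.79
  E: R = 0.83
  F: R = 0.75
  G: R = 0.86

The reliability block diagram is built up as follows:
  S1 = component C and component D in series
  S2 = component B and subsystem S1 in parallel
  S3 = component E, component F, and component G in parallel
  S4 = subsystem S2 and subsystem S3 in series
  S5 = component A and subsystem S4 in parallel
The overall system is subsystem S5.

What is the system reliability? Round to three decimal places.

0.987

Series (C and D): 0.98000 × 0.79000 = 0.77420
Parallel (B and [0.77420]): 1 − (1 − 0.81000)(1 − 0.77420) = 0.95710
Parallel (E, F, and G): 1 − (1 − 0.83000)(1 − 0.75000)(1 − 0.86000) = 0.99405
Series ([0.95710] and [0.99405]): 0.95710 × 0.99405 = 0.95141
Parallel (A and [0.95141]): 1 − (1 − 0.73000)(1 − 0.95141) = 0.987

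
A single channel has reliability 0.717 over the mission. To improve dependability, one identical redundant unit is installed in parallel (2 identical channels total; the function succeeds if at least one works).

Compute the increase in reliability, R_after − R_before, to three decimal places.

0.203

R_before = 0.717
R_after = 1 − (1 − 0.717)^2 = 0.920
ΔR = 0.920 − 0.717 = 0.203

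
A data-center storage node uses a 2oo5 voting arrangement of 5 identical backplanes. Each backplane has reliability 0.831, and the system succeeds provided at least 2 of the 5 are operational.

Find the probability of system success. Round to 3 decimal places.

R = Σ_{i=2}^{5} C(5,i) p^i (1−p)^{5−i} with p = 0.831
C(5,2)·0.831^2·0.169^3 = 0.03333
C(5,3)·0.831^3·0.169^2 = 0.16390
C(5,4)·0.831^4·0.169^1 = 0.40296
C(5,5)·0.831^5·0.169^0 = 0.39628
Sum = 0.996

0.996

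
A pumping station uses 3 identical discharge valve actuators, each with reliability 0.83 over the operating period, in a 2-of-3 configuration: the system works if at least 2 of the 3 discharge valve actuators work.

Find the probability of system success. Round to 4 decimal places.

R = Σ_{i=2}^{3} C(3,i) p^i (1−p)^{3−i} with p = 0.83
C(3,2)·0.83^2·0.17^1 = 0.351339
C(3,3)·0.83^3·0.17^0 = 0.571787
Sum = 0.9231

0.9231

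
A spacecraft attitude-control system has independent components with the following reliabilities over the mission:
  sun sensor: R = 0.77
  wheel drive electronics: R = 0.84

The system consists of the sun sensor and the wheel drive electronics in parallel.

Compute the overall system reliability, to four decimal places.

0.9632

Parallel (sun sensor and wheel drive electronics): 1 − (1 − 0.770000)(1 − 0.840000) = 0.9632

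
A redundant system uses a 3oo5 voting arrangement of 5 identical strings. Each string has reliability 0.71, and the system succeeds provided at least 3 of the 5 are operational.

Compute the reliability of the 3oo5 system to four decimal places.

R = Σ_{i=3}^{5} C(5,i) p^i (1−p)^{5−i} with p = 0.71
C(5,3)·0.71^3·0.29^2 = 0.301003
C(5,4)·0.71^4·0.29^1 = 0.368469
C(5,5)·0.71^5·0.29^0 = 0.180423
Sum = 0.8499

0.8499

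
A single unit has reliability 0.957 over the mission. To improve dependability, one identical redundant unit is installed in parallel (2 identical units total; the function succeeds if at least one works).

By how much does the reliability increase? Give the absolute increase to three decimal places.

R_before = 0.957
R_after = 1 − (1 − 0.957)^2 = 0.998
ΔR = 0.998 − 0.957 = 0.041

0.041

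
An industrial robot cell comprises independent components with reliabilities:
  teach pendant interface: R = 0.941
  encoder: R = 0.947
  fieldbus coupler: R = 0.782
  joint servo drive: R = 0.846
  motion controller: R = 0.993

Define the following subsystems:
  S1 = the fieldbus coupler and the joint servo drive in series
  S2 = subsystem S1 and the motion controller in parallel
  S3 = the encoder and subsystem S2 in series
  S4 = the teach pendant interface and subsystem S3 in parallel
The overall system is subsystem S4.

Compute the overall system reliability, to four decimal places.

0.9967

Series (fieldbus coupler and joint servo drive): 0.782000 × 0.846000 = 0.661572
Parallel ([0.661572] and motion controller): 1 − (1 − 0.661572)(1 − 0.993000) = 0.997631
Series (encoder and [0.997631]): 0.947000 × 0.997631 = 0.944757
Parallel (teach pendant interface and [0.944757]): 1 − (1 − 0.941000)(1 − 0.944757) = 0.9967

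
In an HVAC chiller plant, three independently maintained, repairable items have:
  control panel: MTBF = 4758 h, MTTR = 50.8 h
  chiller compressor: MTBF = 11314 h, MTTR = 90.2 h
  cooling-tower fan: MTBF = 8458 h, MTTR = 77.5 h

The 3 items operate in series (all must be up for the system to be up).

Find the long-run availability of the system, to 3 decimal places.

A(control panel) = MTBF/(MTBF+MTTR) = 4758/(4758+50.8) = 0.989436
A(chiller compressor) = MTBF/(MTBF+MTTR) = 11314/(11314+90.2) = 0.992091
A(cooling-tower fan) = MTBF/(MTBF+MTTR) = 8458/(8458+77.5) = 0.990920
Series availability: 0.989436 × 0.992091 × 0.990920 = 0.973

0.973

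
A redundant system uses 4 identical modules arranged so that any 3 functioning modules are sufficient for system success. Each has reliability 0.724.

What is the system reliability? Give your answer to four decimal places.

0.6937

R = Σ_{i=3}^{4} C(4,i) p^i (1−p)^{4−i} with p = 0.724
C(4,3)·0.724^3·0.276^1 = 0.418972
C(4,4)·0.724^4·0.276^0 = 0.274760
Sum = 0.6937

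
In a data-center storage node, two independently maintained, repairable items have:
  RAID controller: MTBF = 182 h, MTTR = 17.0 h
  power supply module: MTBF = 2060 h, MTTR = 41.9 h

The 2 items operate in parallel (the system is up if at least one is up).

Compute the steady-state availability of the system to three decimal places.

A(RAID controller) = MTBF/(MTBF+MTTR) = 182/(182+17.0) = 0.914573
A(power supply module) = MTBF/(MTBF+MTTR) = 2060/(2060+41.9) = 0.980066
Parallel availability: 1 − (1 − 0.914573)(1 − 0.980066) = 0.998

0.998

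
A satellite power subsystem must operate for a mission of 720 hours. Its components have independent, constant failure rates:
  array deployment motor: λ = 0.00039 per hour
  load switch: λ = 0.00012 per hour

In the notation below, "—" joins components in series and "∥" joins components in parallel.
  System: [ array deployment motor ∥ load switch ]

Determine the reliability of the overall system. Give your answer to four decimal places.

R(array deployment motor) = exp(−0.00039 × 720) = 0.755179
R(load switch) = exp(−0.00012 × 720) = 0.917227
Parallel (array deployment motor and load switch): 1 − (1 − 0.755179)(1 − 0.917227) = 0.9797

0.9797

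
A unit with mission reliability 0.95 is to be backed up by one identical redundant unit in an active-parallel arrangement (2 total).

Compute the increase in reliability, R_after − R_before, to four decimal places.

R_before = 0.95
R_after = 1 − (1 − 0.95)^2 = 0.9975
ΔR = 0.9975 − 0.95 = 0.0475

0.0475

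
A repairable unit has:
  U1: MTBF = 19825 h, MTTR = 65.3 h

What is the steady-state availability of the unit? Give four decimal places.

A(U1) = MTBF/(MTBF+MTTR) = 19825/(19825+65.3) = 0.9967

0.9967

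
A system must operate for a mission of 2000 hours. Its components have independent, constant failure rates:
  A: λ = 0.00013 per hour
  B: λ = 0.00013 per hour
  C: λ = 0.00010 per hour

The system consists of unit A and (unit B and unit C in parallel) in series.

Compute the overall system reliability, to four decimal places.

R(A) = exp(−0.00013 × 2000) = 0.771052
R(B) = exp(−0.00013 × 2000) = 0.771052
R(C) = exp(−0.00010 × 2000) = 0.818731
Parallel (B and C): 1 − (1 − 0.771052)(1 − 0.818731) = 0.958499
Series (A and [0.958499]): 0.771052 × 0.958499 = 0.7391

0.7391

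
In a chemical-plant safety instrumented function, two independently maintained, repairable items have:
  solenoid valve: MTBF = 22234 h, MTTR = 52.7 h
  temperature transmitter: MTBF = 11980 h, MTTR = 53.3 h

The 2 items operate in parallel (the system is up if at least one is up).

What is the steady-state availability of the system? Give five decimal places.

0.99999

A(solenoid valve) = MTBF/(MTBF+MTTR) = 22234/(22234+52.7) = 0.997635
A(temperature transmitter) = MTBF/(MTBF+MTTR) = 11980/(11980+53.3) = 0.995571
Parallel availability: 1 − (1 − 0.997635)(1 − 0.995571) = 0.99999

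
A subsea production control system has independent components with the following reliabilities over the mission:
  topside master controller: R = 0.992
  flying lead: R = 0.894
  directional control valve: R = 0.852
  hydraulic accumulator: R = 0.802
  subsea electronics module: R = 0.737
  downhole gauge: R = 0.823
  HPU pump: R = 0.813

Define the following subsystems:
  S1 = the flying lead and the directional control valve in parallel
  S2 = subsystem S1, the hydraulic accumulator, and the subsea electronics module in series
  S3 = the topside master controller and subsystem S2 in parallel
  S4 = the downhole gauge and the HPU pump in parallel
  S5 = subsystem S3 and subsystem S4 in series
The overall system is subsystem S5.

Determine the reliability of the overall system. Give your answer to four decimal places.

Parallel (flying lead and directional control valve): 1 − (1 − 0.894000)(1 − 0.852000) = 0.984312
Series ([0.984312], hydraulic accumulator, and subsea electronics module): 0.984312 × 0.802000 × 0.737000 = 0.581801
Parallel (topside master controller and [0.581801]): 1 − (1 − 0.992000)(1 − 0.581801) = 0.996654
Parallel (downhole gauge and HPU pump): 1 − (1 − 0.823000)(1 − 0.813000) = 0.966901
Series ([0.996654] and [0.966901]): 0.996654 × 0.966901 = 0.9637

0.9637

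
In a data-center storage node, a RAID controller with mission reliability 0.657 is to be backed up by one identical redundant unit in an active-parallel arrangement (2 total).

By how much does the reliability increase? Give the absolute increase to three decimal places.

0.225

R_before = 0.657
R_after = 1 − (1 − 0.657)^2 = 0.882
ΔR = 0.882 − 0.657 = 0.225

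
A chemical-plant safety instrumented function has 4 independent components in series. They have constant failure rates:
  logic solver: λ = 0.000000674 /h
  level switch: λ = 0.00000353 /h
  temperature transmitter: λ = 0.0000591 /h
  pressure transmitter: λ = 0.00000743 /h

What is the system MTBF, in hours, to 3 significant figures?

14100

Series of exponential components: λ_sys = Σ λ_i
λ_sys = 0.000000674 + 0.00000353 + 0.0000591 + 0.00000743 = 7.0734e-05 /h
MTBF = 1 / λ_sys = 14100 h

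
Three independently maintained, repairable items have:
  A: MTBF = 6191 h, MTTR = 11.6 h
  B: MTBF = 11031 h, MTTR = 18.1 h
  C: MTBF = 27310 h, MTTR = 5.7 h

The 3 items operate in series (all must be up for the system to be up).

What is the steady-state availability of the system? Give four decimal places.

0.9963

A(A) = MTBF/(MTBF+MTTR) = 6191/(6191+11.6) = 0.998130
A(B) = MTBF/(MTBF+MTTR) = 11031/(11031+18.1) = 0.998362
A(C) = MTBF/(MTBF+MTTR) = 27310/(27310+5.7) = 0.999791
Series availability: 0.998130 × 0.998362 × 0.999791 = 0.9963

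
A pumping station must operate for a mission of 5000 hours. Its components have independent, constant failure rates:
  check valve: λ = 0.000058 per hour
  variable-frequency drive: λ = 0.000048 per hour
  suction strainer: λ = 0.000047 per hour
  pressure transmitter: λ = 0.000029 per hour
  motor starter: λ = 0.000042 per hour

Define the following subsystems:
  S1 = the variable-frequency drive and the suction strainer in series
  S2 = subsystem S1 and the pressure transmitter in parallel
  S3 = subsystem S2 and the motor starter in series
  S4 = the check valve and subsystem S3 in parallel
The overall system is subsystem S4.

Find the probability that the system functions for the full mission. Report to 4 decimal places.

R(check valve) = exp(−0.000058 × 5000) = 0.748264
R(variable-frequency drive) = exp(−0.000048 × 5000) = 0.786628
R(suction strainer) = exp(−0.000047 × 5000) = 0.790571
R(pressure transmitter) = exp(−0.000029 × 5000) = 0.865022
R(motor starter) = exp(−0.000042 × 5000) = 0.810584
Series (variable-frequency drive and suction strainer): 0.786628 × 0.790571 = 0.621885
Parallel ([0.621885] and pressure transmitter): 1 − (1 − 0.621885)(1 − 0.865022) = 0.948963
Series ([0.948963] and motor starter): 0.948963 × 0.810584 = 0.769214
Parallel (check valve and [0.769214]): 1 − (1 − 0.748264)(1 − 0.769214) = 0.9419

0.9419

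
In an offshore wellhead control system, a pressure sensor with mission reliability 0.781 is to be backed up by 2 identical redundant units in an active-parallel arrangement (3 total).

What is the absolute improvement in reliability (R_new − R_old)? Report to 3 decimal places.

R_before = 0.781
R_after = 1 − (1 − 0.781)^3 = 0.989
ΔR = 0.989 − 0.781 = 0.208

0.208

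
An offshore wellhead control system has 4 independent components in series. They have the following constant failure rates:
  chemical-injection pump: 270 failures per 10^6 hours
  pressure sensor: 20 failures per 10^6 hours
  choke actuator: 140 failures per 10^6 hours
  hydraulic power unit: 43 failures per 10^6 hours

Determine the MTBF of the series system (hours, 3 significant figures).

Series of exponential components: λ_sys = Σ λ_i
λ_sys = 0.00027 + 0.000020 + 0.00014 + 0.000043 = 4.7300e-04 /h
MTBF = 1 / λ_sys = 2110 h

2110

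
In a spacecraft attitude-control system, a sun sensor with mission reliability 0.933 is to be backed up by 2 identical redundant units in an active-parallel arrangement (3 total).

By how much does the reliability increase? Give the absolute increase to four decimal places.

0.0667

R_before = 0.933
R_after = 1 − (1 − 0.933)^3 = 0.9997
ΔR = 0.9997 − 0.933 = 0.0667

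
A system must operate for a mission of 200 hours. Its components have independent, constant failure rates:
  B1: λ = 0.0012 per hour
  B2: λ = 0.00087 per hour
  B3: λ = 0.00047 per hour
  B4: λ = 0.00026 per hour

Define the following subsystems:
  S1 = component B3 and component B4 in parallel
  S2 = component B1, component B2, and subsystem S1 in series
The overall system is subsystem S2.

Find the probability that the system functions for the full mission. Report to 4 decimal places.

R(B1) = exp(−0.0012 × 200) = 0.786628
R(B2) = exp(−0.00087 × 200) = 0.840297
R(B3) = exp(−0.00047 × 200) = 0.910283
R(B4) = exp(−0.00026 × 200) = 0.949329
Parallel (B3 and B4): 1 − (1 − 0.910283)(1 − 0.949329) = 0.995454
Series (B1, B2, and [0.995454]): 0.786628 × 0.840297 × 0.995454 = 0.6580

0.6580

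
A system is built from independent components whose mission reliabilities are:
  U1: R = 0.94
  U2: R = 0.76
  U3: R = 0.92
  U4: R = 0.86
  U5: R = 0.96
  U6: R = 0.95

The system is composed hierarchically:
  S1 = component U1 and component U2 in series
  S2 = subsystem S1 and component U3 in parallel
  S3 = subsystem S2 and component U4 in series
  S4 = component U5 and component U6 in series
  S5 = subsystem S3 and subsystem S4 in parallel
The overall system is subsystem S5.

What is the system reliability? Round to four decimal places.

0.9860

Series (U1 and U2): 0.940000 × 0.760000 = 0.714400
Parallel ([0.714400] and U3): 1 − (1 − 0.714400)(1 − 0.920000) = 0.977152
Series ([0.977152] and U4): 0.977152 × 0.860000 = 0.840351
Series (U5 and U6): 0.960000 × 0.950000 = 0.912000
Parallel ([0.840351] and [0.912000]): 1 − (1 − 0.840351)(1 − 0.912000) = 0.9860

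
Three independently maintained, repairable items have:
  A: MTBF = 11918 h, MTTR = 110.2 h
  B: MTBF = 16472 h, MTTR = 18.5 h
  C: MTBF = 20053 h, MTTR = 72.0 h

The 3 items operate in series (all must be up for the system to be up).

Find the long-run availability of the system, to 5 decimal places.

A(A) = MTBF/(MTBF+MTTR) = 11918/(11918+110.2) = 0.990838
A(B) = MTBF/(MTBF+MTTR) = 16472/(16472+18.5) = 0.998878
A(C) = MTBF/(MTBF+MTTR) = 20053/(20053+72.0) = 0.996422
Series availability: 0.990838 × 0.998878 × 0.996422 = 0.98619

0.98619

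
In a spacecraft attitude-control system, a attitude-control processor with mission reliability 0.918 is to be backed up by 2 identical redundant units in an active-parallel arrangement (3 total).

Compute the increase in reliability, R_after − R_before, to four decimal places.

0.0814

R_before = 0.918
R_after = 1 − (1 − 0.918)^3 = 0.9994
ΔR = 0.9994 − 0.918 = 0.0814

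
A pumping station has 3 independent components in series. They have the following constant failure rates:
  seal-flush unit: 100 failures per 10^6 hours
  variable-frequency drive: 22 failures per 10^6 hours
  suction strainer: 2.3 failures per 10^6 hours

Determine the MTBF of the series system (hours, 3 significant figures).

Series of exponential components: λ_sys = Σ λ_i
λ_sys = 0.00010 + 0.000022 + 0.0000023 = 1.2430e-04 /h
MTBF = 1 / λ_sys = 8050 h

8050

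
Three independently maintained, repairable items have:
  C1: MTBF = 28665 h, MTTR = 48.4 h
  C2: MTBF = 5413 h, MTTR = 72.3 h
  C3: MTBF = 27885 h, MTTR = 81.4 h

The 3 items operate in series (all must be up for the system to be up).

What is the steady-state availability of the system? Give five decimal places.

A(C1) = MTBF/(MTBF+MTTR) = 28665/(28665+48.4) = 0.998314
A(C2) = MTBF/(MTBF+MTTR) = 5413/(5413+72.3) = 0.986819
A(C3) = MTBF/(MTBF+MTTR) = 27885/(27885+81.4) = 0.997089
Series availability: 0.998314 × 0.986819 × 0.997089 = 0.98229

0.98229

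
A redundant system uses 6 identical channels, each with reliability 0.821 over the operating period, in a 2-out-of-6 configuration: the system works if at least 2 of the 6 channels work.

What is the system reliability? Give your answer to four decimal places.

R = Σ_{i=2}^{6} C(6,i) p^i (1−p)^{6−i} with p = 0.821
C(6,2)·0.821^2·0.179^4 = 0.010380
C(6,3)·0.821^3·0.179^3 = 0.063477
C(6,4)·0.821^4·0.179^2 = 0.218358
C(6,5)·0.821^5·0.179^1 = 0.400608
C(6,6)·0.821^6·0.179^0 = 0.306238
Sum = 0.9991

0.9991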